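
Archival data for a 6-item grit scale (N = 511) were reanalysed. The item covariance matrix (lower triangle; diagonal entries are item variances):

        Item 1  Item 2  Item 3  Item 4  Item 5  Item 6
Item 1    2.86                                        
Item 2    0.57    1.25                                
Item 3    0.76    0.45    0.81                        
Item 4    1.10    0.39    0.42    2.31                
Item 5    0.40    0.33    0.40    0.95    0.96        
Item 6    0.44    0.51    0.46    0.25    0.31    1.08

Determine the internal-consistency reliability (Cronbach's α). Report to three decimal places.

Σσᵢ² = 2.86 + 1.25 + 0.81 + 2.31 + 0.96 + 1.08 = 9.27
Sum of off-diagonal covariances = 7.74
Var(T) = 9.27 + 2 × 7.74 = 24.75
α = (k/(k−1))·(1 − Σσᵢ²/Var(T)) = (6/5)·(1 − 9.27/24.75) = 0.751

α = 0.751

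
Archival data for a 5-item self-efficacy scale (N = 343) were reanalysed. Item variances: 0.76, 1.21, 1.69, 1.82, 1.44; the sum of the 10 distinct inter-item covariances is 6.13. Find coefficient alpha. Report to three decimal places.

Σσ²ᵢ = 0.76 + 1.21 + 1.69 + 1.82 + 1.44 = 6.92
Sum of distinct covariances = 6.13
σ²_T = Σσ²ᵢ + 2·Σcov = 6.92 + 2 × 6.13 = 19.18
α = (5/4)·(1 − 6.92/19.18) = 0.799

coefficient alpha = 0.799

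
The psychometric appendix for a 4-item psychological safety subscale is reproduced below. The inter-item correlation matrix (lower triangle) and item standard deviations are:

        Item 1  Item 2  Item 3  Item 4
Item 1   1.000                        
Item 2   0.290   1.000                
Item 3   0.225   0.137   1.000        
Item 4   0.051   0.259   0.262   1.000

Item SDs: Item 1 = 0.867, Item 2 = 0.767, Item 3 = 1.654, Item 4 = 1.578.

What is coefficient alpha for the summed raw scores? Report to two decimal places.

α = 0.46

Σσ²ᵢ = 0.867² + 0.767² + 1.654² + 1.578² = 6.5658
Covariances σ_ij = r_ij · s_i · s_j:
  σ(Item 1,Item 2) = 0.290 × 0.867 × 0.767 = 0.1928
  σ(Item 1,Item 3) = 0.225 × 0.867 × 1.654 = 0.3227
  σ(Item 1,Item 4) = 0.051 × 0.867 × 1.578 = 0.0698
  σ(Item 2,Item 3) = 0.137 × 0.767 × 1.654 = 0.1738
  σ(Item 2,Item 4) = 0.259 × 0.767 × 1.578 = 0.3135
  σ(Item 3,Item 4) = 0.262 × 1.654 × 1.578 = 0.6838
σ²_T = Σσ²ᵢ + 2·Σσ_ij = 6.5658 + 2 × 1.7564 = 10.0786
α = (4/3)·(1 − 6.5658/10.0786) = 0.46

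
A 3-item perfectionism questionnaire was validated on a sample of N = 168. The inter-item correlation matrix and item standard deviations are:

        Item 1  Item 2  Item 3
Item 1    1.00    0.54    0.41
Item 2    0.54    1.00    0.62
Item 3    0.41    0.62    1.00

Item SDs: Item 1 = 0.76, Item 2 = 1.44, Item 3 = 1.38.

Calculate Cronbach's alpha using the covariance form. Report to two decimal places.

Σσ²ᵢ = 0.76² + 1.44² + 1.38² = 4.5556
Covariances σ_ij = r_ij · s_i · s_j:
  σ(Item 1,Item 2) = 0.54 × 0.76 × 1.44 = 0.5910
  σ(Item 1,Item 3) = 0.41 × 0.76 × 1.38 = 0.4300
  σ(Item 2,Item 3) = 0.62 × 1.44 × 1.38 = 1.2321
σ²_T = Σσ²ᵢ + 2·Σσ_ij = 4.5556 + 2 × 2.2531 = 9.0618
α = (3/2)·(1 − 4.5556/9.0618) = 0.75

Cronbach's alpha = 0.75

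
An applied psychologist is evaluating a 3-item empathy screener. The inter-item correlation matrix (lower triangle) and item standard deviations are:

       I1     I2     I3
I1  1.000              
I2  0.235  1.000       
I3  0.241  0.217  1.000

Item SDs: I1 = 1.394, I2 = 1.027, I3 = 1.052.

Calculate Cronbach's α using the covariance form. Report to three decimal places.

α = 0.466

Σσ²ᵢ = 1.394² + 1.027² + 1.052² = 4.1047
Covariances σ_ij = r_ij · s_i · s_j:
  σ(I1,I2) = 0.235 × 1.394 × 1.027 = 0.3364
  σ(I1,I3) = 0.241 × 1.394 × 1.052 = 0.3534
  σ(I2,I3) = 0.217 × 1.027 × 1.052 = 0.2344
σ²_T = Σσ²ᵢ + 2·Σσ_ij = 4.1047 + 2 × 0.9242 = 5.9531
α = (3/2)·(1 − 4.1047/5.9531) = 0.466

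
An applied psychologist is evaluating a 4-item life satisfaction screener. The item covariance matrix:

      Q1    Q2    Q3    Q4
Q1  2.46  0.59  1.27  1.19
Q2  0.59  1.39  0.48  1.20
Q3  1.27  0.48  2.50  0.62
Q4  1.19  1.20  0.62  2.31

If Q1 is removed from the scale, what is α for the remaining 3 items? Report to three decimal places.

Remaining items: Q2, Q3, Q4 (k = 3).
ΣVar(i) = 1.39 + 2.50 + 2.31 = 6.20
σ²_T = 6.20 + 2 × 2.30 = 10.80
α (item deleted) = (3/2)·(1 − 6.20/10.80) = 0.639

α = 0.639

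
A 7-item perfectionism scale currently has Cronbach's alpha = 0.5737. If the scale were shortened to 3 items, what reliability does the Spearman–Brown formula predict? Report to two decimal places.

Length factor m = 3/7 = 0.4286
α' = m·α / (1 − (1−m)·α)
   = 3/7 × 0.5737 / (1 − (1 − 3/7) × 0.5737)
   = 0.2459 / 0.6722 = 0.37

predicted reliability = 0.37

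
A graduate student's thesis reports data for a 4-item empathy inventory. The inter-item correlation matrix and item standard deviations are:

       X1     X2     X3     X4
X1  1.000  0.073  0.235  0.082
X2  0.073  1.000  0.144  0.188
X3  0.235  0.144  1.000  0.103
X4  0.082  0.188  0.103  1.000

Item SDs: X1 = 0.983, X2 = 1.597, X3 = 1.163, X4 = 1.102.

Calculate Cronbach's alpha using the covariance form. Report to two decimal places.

Cronbach's alpha = 0.38

Σσ²ᵢ = 0.983² + 1.597² + 1.163² + 1.102² = 6.0837
Covariances σ_ij = r_ij · s_i · s_j:
  σ(X1,X2) = 0.073 × 0.983 × 1.597 = 0.1146
  σ(X1,X3) = 0.235 × 0.983 × 1.163 = 0.2687
  σ(X1,X4) = 0.082 × 0.983 × 1.102 = 0.0888
  σ(X2,X3) = 0.144 × 1.597 × 1.163 = 0.2675
  σ(X2,X4) = 0.188 × 1.597 × 1.102 = 0.3309
  σ(X3,X4) = 0.103 × 1.163 × 1.102 = 0.1320
σ²_T = Σσ²ᵢ + 2·Σσ_ij = 6.0837 + 2 × 1.2025 = 8.4887
α = (4/3)·(1 − 6.0837/8.4887) = 0.38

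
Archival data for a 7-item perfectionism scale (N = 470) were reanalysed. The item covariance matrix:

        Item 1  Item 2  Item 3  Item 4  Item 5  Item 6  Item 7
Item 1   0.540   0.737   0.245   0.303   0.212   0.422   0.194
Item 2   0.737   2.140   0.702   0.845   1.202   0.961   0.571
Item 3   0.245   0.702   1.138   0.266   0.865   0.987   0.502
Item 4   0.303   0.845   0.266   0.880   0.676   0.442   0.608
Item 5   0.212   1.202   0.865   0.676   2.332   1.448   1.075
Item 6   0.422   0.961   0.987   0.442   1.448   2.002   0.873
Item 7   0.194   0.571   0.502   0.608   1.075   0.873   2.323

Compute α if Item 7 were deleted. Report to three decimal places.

Remaining items: Item 1, Item 2, Item 3, Item 4, Item 5, Item 6 (k = 6).
Σσᵢ² = 0.540 + 2.140 + 1.138 + 0.880 + 2.332 + 2.002 = 9.032
σ²_T = 9.032 + 2 × 10.313 = 29.658
α (item deleted) = (6/5)·(1 − 9.032/29.658) = 0.835

α = 0.835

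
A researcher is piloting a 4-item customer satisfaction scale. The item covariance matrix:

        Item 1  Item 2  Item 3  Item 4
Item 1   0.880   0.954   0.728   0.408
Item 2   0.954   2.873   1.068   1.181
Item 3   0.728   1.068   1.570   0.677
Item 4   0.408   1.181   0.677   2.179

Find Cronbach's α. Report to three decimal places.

Σσ²ᵢ = 0.880 + 2.873 + 1.570 + 2.179 = 7.502
Σ_{i<j} σ_ij = 5.016
σ²_T = 7.502 + 2 × 5.016 = 17.534
α = (k/(k−1))·(1 − Σσ²ᵢ/σ²_T) = (4/3)·(1 − 7.502/17.534) = 0.763

α = 0.763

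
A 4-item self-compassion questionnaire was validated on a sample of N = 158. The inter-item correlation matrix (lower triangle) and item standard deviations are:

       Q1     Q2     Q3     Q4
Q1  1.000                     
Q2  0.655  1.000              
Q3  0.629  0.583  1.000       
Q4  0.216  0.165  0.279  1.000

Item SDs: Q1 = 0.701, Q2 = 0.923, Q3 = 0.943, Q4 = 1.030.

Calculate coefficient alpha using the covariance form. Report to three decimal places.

coefficient alpha = 0.720

Σσ²ᵢ = 0.701² + 0.923² + 0.943² + 1.030² = 3.2935
Covariances σ_ij = r_ij · s_i · s_j:
  σ(Q1,Q2) = 0.655 × 0.701 × 0.923 = 0.4238
  σ(Q1,Q3) = 0.629 × 0.701 × 0.943 = 0.4158
  σ(Q1,Q4) = 0.216 × 0.701 × 1.030 = 0.1560
  σ(Q2,Q3) = 0.583 × 0.923 × 0.943 = 0.5074
  σ(Q2,Q4) = 0.165 × 0.923 × 1.030 = 0.1569
  σ(Q3,Q4) = 0.279 × 0.943 × 1.030 = 0.2710
σ²_T = Σσ²ᵢ + 2·Σσ_ij = 3.2935 + 2 × 1.9309 = 7.1553
α = (4/3)·(1 − 3.2935/7.1553) = 0.720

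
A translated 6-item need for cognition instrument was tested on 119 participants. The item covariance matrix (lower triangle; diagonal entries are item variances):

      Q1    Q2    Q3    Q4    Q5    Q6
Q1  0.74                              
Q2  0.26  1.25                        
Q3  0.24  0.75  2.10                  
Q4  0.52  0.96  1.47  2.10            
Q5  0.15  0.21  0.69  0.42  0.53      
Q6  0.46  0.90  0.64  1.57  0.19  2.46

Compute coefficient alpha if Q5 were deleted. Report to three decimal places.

Remaining items: Q1, Q2, Q3, Q4, Q6 (k = 5).
Σσᵢ² = 0.74 + 1.25 + 2.10 + 2.10 + 2.46 = 8.65
Var(T) = 8.65 + 2 × 7.77 = 24.19
α (item deleted) = (5/4)·(1 − 8.65/24.19) = 0.803

α = 0.803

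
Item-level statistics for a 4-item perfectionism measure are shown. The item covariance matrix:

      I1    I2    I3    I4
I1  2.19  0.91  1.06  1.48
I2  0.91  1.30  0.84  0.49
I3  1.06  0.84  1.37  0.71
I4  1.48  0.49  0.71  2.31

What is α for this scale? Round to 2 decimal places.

ΣVar(i) = 2.19 + 1.30 + 1.37 + 2.31 = 7.17
Σ_{i<j} σ_ij = 5.49
σ²_total = 7.17 + 2 × 5.49 = 18.15
α = (k/(k−1))·(1 − ΣVar(i)/σ²_total) = (4/3)·(1 − 7.17/18.15) = 0.81

α = 0.81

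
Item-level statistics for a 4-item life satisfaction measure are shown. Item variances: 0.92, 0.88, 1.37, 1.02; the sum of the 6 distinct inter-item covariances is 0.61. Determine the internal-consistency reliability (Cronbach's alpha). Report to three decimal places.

α = 0.301

sum of item variances = 0.92 + 0.88 + 1.37 + 1.02 = 4.19
Sum of distinct covariances = 0.61
σ²_T = sum of item variances + 2·Σcov = 4.19 + 2 × 0.61 = 5.41
α = (4/3)·(1 − 4.19/5.41) = 0.301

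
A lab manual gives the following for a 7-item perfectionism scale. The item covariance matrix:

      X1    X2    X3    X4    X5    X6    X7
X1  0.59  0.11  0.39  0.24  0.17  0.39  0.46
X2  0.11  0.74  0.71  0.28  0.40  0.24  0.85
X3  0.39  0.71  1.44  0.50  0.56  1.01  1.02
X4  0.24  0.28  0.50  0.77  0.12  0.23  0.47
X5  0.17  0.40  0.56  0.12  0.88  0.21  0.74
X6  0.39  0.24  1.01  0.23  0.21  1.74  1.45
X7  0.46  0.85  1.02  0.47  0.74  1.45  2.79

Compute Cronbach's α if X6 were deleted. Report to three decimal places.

Cronbach's α = 0.793

Remaining items: X1, X2, X3, X4, X5, X7 (k = 6).
Σσ²ᵢ = 0.59 + 0.74 + 1.44 + 0.77 + 0.88 + 2.79 = 7.21
Var(T) = 7.21 + 2 × 7.02 = 21.25
α (item deleted) = (6/5)·(1 − 7.21/21.25) = 0.793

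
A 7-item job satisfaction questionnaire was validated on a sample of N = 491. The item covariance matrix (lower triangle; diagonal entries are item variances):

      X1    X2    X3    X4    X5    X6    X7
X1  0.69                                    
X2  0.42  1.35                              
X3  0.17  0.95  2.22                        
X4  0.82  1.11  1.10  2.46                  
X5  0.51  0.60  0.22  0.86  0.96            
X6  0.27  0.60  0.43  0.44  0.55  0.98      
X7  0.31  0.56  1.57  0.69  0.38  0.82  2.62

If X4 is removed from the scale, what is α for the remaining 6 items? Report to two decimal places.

Remaining items: X1, X2, X3, X5, X6, X7 (k = 6).
Σσ²ᵢ = 0.69 + 1.35 + 2.22 + 0.96 + 0.98 + 2.62 = 8.82
Var(T) = 8.82 + 2 × 8.36 = 25.54
α (item deleted) = (6/5)·(1 − 8.82/25.54) = 0.79

α = 0.79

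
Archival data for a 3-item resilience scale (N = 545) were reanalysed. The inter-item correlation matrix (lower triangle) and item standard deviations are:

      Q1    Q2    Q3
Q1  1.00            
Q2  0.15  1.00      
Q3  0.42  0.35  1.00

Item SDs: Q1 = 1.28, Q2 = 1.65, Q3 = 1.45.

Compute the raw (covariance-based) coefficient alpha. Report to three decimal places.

Σσ²ᵢ = 1.28² + 1.65² + 1.45² = 6.4634
Covariances σ_ij = r_ij · s_i · s_j:
  σ(Q1,Q2) = 0.15 × 1.28 × 1.65 = 0.3168
  σ(Q1,Q3) = 0.42 × 1.28 × 1.45 = 0.7795
  σ(Q2,Q3) = 0.35 × 1.65 × 1.45 = 0.8374
σ²_T = Σσ²ᵢ + 2·Σσ_ij = 6.4634 + 2 × 1.9337 = 10.3308
α = (3/2)·(1 − 6.4634/10.3308) = 0.562

coefficient alpha = 0.562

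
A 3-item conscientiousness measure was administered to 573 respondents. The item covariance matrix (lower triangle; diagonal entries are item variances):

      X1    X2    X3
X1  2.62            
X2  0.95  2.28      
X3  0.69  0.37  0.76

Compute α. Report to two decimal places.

α = 0.62

Σσ²ᵢ = 2.62 + 2.28 + 0.76 = 5.66
Σ_{i<j} σ_ij = 2.01
total variance = 5.66 + 2 × 2.01 = 9.68
α = (k/(k−1))·(1 − Σσ²ᵢ/total variance) = (3/2)·(1 − 5.66/9.68) = 0.62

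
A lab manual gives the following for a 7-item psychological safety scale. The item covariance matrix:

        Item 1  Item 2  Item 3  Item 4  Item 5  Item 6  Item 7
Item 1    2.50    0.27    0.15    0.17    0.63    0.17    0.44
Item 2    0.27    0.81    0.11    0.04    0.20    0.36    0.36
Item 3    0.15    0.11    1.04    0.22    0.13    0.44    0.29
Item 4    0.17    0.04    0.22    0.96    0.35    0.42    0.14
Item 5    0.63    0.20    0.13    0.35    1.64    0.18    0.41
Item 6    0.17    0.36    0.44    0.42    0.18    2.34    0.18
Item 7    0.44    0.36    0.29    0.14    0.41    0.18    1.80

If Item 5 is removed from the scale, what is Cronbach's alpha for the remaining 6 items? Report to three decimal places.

α = 0.532

Remaining items: Item 1, Item 2, Item 3, Item 4, Item 6, Item 7 (k = 6).
ΣVar(i) = 2.50 + 0.81 + 1.04 + 0.96 + 2.34 + 1.80 = 9.45
Var(T) = 9.45 + 2 × 3.76 = 16.97
α (item deleted) = (6/5)·(1 − 9.45/16.97) = 0.532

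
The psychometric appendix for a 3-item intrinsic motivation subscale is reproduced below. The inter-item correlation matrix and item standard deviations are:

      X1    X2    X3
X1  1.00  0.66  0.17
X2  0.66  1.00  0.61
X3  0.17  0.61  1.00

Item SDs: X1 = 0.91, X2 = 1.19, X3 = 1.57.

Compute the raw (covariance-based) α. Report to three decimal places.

α = 0.707

Σσ²ᵢ = 0.91² + 1.19² + 1.57² = 4.7091
Covariances σ_ij = r_ij · s_i · s_j:
  σ(X1,X2) = 0.66 × 0.91 × 1.19 = 0.7147
  σ(X1,X3) = 0.17 × 0.91 × 1.57 = 0.2429
  σ(X2,X3) = 0.61 × 1.19 × 1.57 = 1.1397
σ²_T = Σσ²ᵢ + 2·Σσ_ij = 4.7091 + 2 × 2.0973 = 8.9037
α = (3/2)·(1 − 4.7091/8.9037) = 0.707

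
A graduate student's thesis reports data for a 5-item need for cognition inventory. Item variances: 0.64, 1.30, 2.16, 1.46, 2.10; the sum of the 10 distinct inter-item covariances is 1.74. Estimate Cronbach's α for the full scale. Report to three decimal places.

Σσ²ᵢ = 0.64 + 1.30 + 2.16 + 1.46 + 2.10 = 7.66
Sum of distinct covariances = 1.74
σ²_T = Σσ²ᵢ + 2·Σcov = 7.66 + 2 × 1.74 = 11.14
α = (5/4)·(1 − 7.66/11.14) = 0.390

α = 0.390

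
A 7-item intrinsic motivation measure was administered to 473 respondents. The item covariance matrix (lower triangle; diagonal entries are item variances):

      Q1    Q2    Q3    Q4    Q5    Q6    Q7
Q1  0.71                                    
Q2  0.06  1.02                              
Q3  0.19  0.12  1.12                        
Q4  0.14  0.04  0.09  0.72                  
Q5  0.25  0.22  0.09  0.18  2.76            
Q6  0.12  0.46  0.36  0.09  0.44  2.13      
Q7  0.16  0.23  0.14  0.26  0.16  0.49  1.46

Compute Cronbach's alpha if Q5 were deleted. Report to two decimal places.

Cronbach's alpha = 0.54

Remaining items: Q1, Q2, Q3, Q4, Q6, Q7 (k = 6).
Σσ²ᵢ = 0.71 + 1.02 + 1.12 + 0.72 + 2.13 + 1.46 = 7.16
σ²_T = 7.16 + 2 × 2.95 = 13.06
α (item deleted) = (6/5)·(1 − 7.16/13.06) = 0.54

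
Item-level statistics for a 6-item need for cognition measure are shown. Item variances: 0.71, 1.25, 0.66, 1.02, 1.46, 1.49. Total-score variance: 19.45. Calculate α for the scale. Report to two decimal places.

α = 0.79

ΣVar(i) = 0.71 + 1.25 + 0.66 + 1.02 + 1.46 + 1.49 = 6.59
α = (k/(k−1))·(1 − ΣVar(i)/σ²_T) = (6/5)·(1 − 6.59/19.45) = 0.79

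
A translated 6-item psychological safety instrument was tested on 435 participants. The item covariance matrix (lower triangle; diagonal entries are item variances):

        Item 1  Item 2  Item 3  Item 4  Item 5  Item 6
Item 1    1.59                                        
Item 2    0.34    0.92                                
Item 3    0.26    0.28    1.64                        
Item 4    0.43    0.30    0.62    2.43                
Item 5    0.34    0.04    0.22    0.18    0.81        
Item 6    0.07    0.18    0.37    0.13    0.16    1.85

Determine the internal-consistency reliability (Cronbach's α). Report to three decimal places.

Cronbach's α = 0.551

sum of item variances = 1.59 + 0.92 + 1.64 + 2.43 + 0.81 + 1.85 = 9.24
Σ_{i<j} σ_ij = 3.92
σ²_total = 9.24 + 2 × 3.92 = 17.08
α = (k/(k−1))·(1 − sum of item variances/σ²_total) = (6/5)·(1 − 9.24/17.08) = 0.551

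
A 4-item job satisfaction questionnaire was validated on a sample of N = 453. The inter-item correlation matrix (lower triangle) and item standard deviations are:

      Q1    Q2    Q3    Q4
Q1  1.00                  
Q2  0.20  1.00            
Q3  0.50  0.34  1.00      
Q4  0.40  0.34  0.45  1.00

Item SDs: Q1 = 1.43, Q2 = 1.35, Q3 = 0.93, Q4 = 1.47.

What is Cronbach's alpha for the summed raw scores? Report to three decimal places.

Σσ²ᵢ = 1.43² + 1.35² + 0.93² + 1.47² = 6.8932
Covariances σ_ij = r_ij · s_i · s_j:
  σ(Q1,Q2) = 0.20 × 1.43 × 1.35 = 0.3861
  σ(Q1,Q3) = 0.50 × 1.43 × 0.93 = 0.6650
  σ(Q1,Q4) = 0.40 × 1.43 × 1.47 = 0.8408
  σ(Q2,Q3) = 0.34 × 1.35 × 0.93 = 0.4269
  σ(Q2,Q4) = 0.34 × 1.35 × 1.47 = 0.6747
  σ(Q3,Q4) = 0.45 × 0.93 × 1.47 = 0.6152
σ²_T = Σσ²ᵢ + 2·Σσ_ij = 6.8932 + 2 × 3.6087 = 14.1106
α = (4/3)·(1 − 6.8932/14.1106) = 0.682

α = 0.682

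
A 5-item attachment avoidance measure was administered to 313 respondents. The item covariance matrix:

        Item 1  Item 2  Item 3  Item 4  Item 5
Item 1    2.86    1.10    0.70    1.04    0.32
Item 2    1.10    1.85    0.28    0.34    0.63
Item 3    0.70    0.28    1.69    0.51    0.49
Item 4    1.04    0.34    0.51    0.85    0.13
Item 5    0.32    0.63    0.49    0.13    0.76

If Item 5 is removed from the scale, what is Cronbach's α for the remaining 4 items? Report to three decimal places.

Remaining items: Item 1, Item 2, Item 3, Item 4 (k = 4).
sum of item variances = 2.86 + 1.85 + 1.69 + 0.85 = 7.25
Var(T) = 7.25 + 2 × 3.97 = 15.19
α (item deleted) = (4/3)·(1 − 7.25/15.19) = 0.697

α = 0.697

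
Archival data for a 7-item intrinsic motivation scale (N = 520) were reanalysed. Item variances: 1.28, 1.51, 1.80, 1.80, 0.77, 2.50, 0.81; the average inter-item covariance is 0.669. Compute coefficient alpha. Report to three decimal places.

ΣVar(i) = 1.28 + 1.51 + 1.80 + 1.80 + 0.77 + 2.50 + 0.81 = 10.47
Sum of the 21 distinct covariances = 21 × 0.669 = 14.049
σ²_T = ΣVar(i) + 2·Σcov = 10.47 + 2 × 14.049 = 38.568
α = (7/6)·(1 − 10.47/38.568) = 0.850

α = 0.850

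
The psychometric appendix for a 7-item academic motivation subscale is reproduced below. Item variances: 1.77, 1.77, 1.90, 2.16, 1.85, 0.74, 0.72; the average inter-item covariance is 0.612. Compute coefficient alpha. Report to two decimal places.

α = 0.82

ΣVar(i) = 1.77 + 1.77 + 1.90 + 2.16 + 1.85 + 0.74 + 0.72 = 10.91
Sum of the 21 distinct covariances = 21 × 0.612 = 12.852
σ²_total = ΣVar(i) + 2·Σcov = 10.91 + 2 × 12.852 = 36.614
α = (7/6)·(1 − 10.91/36.614) = 0.82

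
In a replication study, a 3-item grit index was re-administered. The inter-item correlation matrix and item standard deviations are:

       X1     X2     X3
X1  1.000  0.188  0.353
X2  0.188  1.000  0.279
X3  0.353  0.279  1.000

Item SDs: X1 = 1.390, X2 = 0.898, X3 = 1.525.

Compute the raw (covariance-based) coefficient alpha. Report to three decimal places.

α = 0.525

Σσ²ᵢ = 1.390² + 0.898² + 1.525² = 5.0641
Covariances σ_ij = r_ij · s_i · s_j:
  σ(X1,X2) = 0.188 × 1.390 × 0.898 = 0.2347
  σ(X1,X3) = 0.353 × 1.390 × 1.525 = 0.7483
  σ(X2,X3) = 0.279 × 0.898 × 1.525 = 0.3821
σ²_T = Σσ²ᵢ + 2·Σσ_ij = 5.0641 + 2 × 1.3651 = 7.7943
α = (3/2)·(1 − 5.0641/7.7943) = 0.525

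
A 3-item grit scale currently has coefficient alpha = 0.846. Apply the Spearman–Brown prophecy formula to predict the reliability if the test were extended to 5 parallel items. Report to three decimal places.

Length factor m = 5/3 = 1.6667
α' = m·α / (1 + (m−1)·α)
   = 5/3 × 0.846 / (1 + (5/3 − 1) × 0.846)
   = 1.4100 / 1.5640 = 0.902

predicted reliability = 0.902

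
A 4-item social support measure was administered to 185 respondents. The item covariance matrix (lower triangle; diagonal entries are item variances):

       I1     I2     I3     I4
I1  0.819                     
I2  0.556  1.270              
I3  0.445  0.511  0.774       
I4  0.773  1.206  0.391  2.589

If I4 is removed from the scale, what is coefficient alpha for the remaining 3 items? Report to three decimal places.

α = 0.771

Remaining items: I1, I2, I3 (k = 3).
ΣVar(i) = 0.819 + 1.270 + 0.774 = 2.863
Var(T) = 2.863 + 2 × 1.512 = 5.887
α (item deleted) = (3/2)·(1 − 2.863/5.887) = 0.771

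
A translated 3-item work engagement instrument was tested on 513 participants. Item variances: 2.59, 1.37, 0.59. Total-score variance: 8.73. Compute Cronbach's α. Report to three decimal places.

Σσᵢ² = 2.59 + 1.37 + 0.59 = 4.55
α = (k/(k−1))·(1 − Σσᵢ²/Var(T)) = (3/2)·(1 − 4.55/8.73) = 0.718

α = 0.718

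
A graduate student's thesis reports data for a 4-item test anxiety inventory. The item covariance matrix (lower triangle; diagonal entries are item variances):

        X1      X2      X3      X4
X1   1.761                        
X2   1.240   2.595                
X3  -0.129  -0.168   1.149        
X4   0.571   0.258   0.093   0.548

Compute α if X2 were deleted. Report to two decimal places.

Remaining items: X1, X3, X4 (k = 3).
Σσᵢ² = 1.761 + 1.149 + 0.548 = 3.458
σ²_T = 3.458 + 2 × 0.535 = 4.528
α (item deleted) = (3/2)·(1 − 3.458/4.528) = 0.35

α = 0.35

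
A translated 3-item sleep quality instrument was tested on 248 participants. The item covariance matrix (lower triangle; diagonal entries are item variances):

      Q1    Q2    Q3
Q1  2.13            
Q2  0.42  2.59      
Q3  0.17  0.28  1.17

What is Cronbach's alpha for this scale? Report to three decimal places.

α = 0.342

sum of item variances = 2.13 + 2.59 + 1.17 = 5.89
Sum of off-diagonal covariances = 0.87
Var(T) = 5.89 + 2 × 0.87 = 7.63
α = (k/(k−1))·(1 − sum of item variances/Var(T)) = (3/2)·(1 − 5.89/7.63) = 0.342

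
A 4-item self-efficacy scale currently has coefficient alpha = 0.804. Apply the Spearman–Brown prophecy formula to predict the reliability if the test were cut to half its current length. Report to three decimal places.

predicted reliability = 0.672

Length factor m = 1/2
α' = m·α / (1 − (1−m)·α)
   = 1/2 × 0.804 / (1 − (1 − 1/2) × 0.804)
   = 0.4020 / 0.5980 = 0.672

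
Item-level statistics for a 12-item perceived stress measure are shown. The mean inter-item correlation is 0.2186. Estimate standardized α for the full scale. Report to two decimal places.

α = 0.77

Standardized α = k·r̄ / (1 + (k−1)·r̄) = 12 × 0.2186 / (1 + 11 × 0.2186)
  = 2.6232 / 3.4046 = 0.77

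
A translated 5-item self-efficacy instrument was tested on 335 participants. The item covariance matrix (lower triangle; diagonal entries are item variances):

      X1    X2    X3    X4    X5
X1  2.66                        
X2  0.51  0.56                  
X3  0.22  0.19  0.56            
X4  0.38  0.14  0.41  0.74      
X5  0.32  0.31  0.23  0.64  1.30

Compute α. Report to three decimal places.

α = 0.669

ΣVar(i) = 2.66 + 0.56 + 0.56 + 0.74 + 1.30 = 5.82
Sum of the distinct covariances = 3.35
σ²_T = 5.82 + 2 × 3.35 = 12.52
α = (k/(k−1))·(1 − ΣVar(i)/σ²_T) = (5/4)·(1 − 5.82/12.52) = 0.669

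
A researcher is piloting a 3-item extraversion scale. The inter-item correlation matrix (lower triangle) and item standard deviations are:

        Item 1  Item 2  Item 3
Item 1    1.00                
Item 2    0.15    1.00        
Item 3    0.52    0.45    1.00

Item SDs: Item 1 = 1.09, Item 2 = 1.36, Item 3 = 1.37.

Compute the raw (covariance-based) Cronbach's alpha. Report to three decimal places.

Cronbach's alpha = 0.642

Σσ²ᵢ = 1.09² + 1.36² + 1.37² = 4.9146
Covariances σ_ij = r_ij · s_i · s_j:
  σ(Item 1,Item 2) = 0.15 × 1.09 × 1.36 = 0.2224
  σ(Item 1,Item 3) = 0.52 × 1.09 × 1.37 = 0.7765
  σ(Item 2,Item 3) = 0.45 × 1.36 × 1.37 = 0.8384
σ²_T = Σσ²ᵢ + 2·Σσ_ij = 4.9146 + 2 × 1.8373 = 8.5892
α = (3/2)·(1 − 4.9146/8.5892) = 0.642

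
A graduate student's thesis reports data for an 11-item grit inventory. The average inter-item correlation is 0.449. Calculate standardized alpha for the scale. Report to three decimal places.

standardized alpha = 0.900

Standardized α = k·r̄ / (1 + (k−1)·r̄) = 11 × 0.449 / (1 + 10 × 0.449)
  = 4.9390 / 5.4900 = 0.900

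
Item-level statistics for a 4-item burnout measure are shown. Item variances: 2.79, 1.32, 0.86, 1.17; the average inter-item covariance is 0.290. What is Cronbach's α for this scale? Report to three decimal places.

Σσ²ᵢ = 2.79 + 1.32 + 0.86 + 1.17 = 6.14
Sum of the 6 distinct covariances = 6 × 0.290 = 1.740
σ²_total = Σσ²ᵢ + 2·Σcov = 6.14 + 2 × 1.740 = 9.620
α = (4/3)·(1 − 6.14/9.620) = 0.482

α = 0.482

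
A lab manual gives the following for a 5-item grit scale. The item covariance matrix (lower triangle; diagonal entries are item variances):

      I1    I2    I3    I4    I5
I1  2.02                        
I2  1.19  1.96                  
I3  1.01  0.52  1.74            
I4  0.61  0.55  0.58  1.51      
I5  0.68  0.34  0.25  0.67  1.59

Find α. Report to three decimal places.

Σσᵢ² = 2.02 + 1.96 + 1.74 + 1.51 + 1.59 = 8.82
Sum of the distinct covariances = 6.40
Var(T) = 8.82 + 2 × 6.40 = 21.62
α = (k/(k−1))·(1 − Σσᵢ²/Var(T)) = (5/4)·(1 − 8.82/21.62) = 0.740

α = 0.740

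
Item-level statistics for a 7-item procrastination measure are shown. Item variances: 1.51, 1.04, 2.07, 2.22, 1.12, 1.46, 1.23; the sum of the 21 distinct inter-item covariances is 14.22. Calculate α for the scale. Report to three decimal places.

Σσᵢ² = 1.51 + 1.04 + 2.07 + 2.22 + 1.12 + 1.46 + 1.23 = 10.65
Sum of distinct covariances = 14.22
σ²_T = Σσᵢ² + 2·Σcov = 10.65 + 2 × 14.22 = 39.09
α = (7/6)·(1 − 10.65/39.09) = 0.849

α = 0.849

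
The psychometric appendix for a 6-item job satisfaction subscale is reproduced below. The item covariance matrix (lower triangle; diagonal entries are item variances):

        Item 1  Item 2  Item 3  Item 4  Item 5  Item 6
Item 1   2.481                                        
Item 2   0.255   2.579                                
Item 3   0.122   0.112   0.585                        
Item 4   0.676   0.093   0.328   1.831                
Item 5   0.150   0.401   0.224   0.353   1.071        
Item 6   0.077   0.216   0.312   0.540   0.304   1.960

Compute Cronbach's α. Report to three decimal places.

sum of item variances = 2.481 + 2.579 + 0.585 + 1.831 + 1.071 + 1.960 = 10.507
Sum of off-diagonal covariances = 4.163
σ²_T = 10.507 + 2 × 4.163 = 18.833
α = (k/(k−1))·(1 − sum of item variances/σ²_T) = (6/5)·(1 − 10.507/18.833) = 0.531

α = 0.531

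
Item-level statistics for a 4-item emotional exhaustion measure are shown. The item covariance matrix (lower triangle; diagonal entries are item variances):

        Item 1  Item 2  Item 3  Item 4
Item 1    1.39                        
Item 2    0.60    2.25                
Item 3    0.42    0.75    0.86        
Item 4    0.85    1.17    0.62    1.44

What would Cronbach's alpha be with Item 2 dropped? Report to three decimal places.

Remaining items: Item 1, Item 3, Item 4 (k = 3).
Σσ²ᵢ = 1.39 + 0.86 + 1.44 = 3.69
σ²_total = 3.69 + 2 × 1.89 = 7.47
α (item deleted) = (3/2)·(1 − 3.69/7.47) = 0.759

Cronbach's alpha = 0.759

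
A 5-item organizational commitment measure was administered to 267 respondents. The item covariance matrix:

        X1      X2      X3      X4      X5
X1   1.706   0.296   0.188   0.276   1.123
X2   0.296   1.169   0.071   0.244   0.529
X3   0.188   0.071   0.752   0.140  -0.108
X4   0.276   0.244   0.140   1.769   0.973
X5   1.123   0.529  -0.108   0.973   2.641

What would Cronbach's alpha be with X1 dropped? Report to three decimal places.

Remaining items: X2, X3, X4, X5 (k = 4).
Σσ²ᵢ = 1.169 + 0.752 + 1.769 + 2.641 = 6.331
Var(T) = 6.331 + 2 × 1.849 = 10.029
α (item deleted) = (4/3)·(1 − 6.331/10.029) = 0.492

α = 0.492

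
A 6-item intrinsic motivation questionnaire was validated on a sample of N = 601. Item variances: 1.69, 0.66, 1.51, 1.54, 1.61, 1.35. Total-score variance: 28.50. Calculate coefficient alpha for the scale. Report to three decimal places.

α = 0.848

sum of item variances = 1.69 + 0.66 + 1.51 + 1.54 + 1.61 + 1.35 = 8.36
α = (k/(k−1))·(1 − sum of item variances/total variance) = (6/5)·(1 − 8.36/28.50) = 0.848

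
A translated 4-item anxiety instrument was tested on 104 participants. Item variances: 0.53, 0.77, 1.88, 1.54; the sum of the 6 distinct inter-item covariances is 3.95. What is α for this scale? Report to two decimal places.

α = 0.83

ΣVar(i) = 0.53 + 0.77 + 1.88 + 1.54 = 4.72
Sum of distinct covariances = 3.95
σ²_total = ΣVar(i) + 2·Σcov = 4.72 + 2 × 3.95 = 12.62
α = (4/3)·(1 − 4.72/12.62) = 0.83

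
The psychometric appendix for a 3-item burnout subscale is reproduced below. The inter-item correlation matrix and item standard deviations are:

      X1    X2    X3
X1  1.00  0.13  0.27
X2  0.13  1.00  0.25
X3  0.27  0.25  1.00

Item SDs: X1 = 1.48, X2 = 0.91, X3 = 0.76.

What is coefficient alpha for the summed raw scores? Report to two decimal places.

coefficient alpha = 0.40

Σσ²ᵢ = 1.48² + 0.91² + 0.76² = 3.5961
Covariances σ_ij = r_ij · s_i · s_j:
  σ(X1,X2) = 0.13 × 1.48 × 0.91 = 0.1751
  σ(X1,X3) = 0.27 × 1.48 × 0.76 = 0.3037
  σ(X2,X3) = 0.25 × 0.91 × 0.76 = 0.1729
σ²_T = Σσ²ᵢ + 2·Σσ_ij = 3.5961 + 2 × 0.6517 = 4.8995
α = (3/2)·(1 − 3.5961/4.8995) = 0.40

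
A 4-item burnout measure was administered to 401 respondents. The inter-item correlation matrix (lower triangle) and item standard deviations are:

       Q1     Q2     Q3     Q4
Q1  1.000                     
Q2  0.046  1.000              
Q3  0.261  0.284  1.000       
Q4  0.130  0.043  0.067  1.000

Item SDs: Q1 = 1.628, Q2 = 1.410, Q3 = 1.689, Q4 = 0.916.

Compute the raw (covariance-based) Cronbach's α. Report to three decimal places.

Σσ²ᵢ = 1.628² + 1.410² + 1.689² + 0.916² = 8.3303
Covariances σ_ij = r_ij · s_i · s_j:
  σ(Q1,Q2) = 0.046 × 1.628 × 1.410 = 0.1056
  σ(Q1,Q3) = 0.261 × 1.628 × 1.689 = 0.7177
  σ(Q1,Q4) = 0.130 × 1.628 × 0.916 = 0.1939
  σ(Q2,Q3) = 0.284 × 1.410 × 1.689 = 0.6763
  σ(Q2,Q4) = 0.043 × 1.410 × 0.916 = 0.0555
  σ(Q3,Q4) = 0.067 × 1.689 × 0.916 = 0.1037
σ²_T = Σσ²ᵢ + 2·Σσ_ij = 8.3303 + 2 × 1.8527 = 12.0357
α = (4/3)·(1 − 8.3303/12.0357) = 0.410

Cronbach's α = 0.410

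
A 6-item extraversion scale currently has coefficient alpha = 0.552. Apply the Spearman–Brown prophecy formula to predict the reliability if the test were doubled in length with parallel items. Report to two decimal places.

predicted reliability = 0.71

Length factor m = 2
α' = m·α / (1 + (m−1)·α)
   = 2 × 0.552 / (1 + (2 − 1) × 0.552)
   = 1.1040 / 1.5520 = 0.71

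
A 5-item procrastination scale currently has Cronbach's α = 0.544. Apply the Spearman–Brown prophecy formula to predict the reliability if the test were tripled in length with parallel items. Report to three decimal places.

Length factor m = 3
α' = m·α / (1 + (m−1)·α)
   = 3 × 0.544 / (1 + (3 − 1) × 0.544)
   = 1.6320 / 2.0880 = 0.782

predicted reliability = 0.782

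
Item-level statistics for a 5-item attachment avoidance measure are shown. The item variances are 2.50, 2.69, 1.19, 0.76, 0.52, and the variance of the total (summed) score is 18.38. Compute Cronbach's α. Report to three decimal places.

Σσᵢ² = 2.50 + 2.69 + 1.19 + 0.76 + 0.52 = 7.66
α = (k/(k−1))·(1 − Σσᵢ²/σ²_total) = (5/4)·(1 − 7.66/18.38) = 0.729

α = 0.729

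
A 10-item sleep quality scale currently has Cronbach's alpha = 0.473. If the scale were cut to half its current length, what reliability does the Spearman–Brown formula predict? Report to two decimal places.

Length factor m = 1/2
α' = m·α / (1 − (1−m)·α)
   = 1/2 × 0.473 / (1 − (1 − 1/2) × 0.473)
   = 0.2365 / 0.7635 = 0.31

predicted reliability = 0.31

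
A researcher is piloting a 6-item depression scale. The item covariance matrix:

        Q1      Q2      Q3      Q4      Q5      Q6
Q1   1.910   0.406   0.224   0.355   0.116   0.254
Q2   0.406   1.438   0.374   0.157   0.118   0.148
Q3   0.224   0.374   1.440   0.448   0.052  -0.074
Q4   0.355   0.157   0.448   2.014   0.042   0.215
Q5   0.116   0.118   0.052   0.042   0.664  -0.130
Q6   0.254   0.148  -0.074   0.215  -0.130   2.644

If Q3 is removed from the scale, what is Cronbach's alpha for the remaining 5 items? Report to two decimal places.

Cronbach's alpha = 0.35

Remaining items: Q1, Q2, Q4, Q5, Q6 (k = 5).
Σσᵢ² = 1.910 + 1.438 + 2.014 + 0.664 + 2.644 = 8.670
σ²_T = 8.670 + 2 × 1.681 = 12.032
α (item deleted) = (5/4)·(1 − 8.670/12.032) = 0.35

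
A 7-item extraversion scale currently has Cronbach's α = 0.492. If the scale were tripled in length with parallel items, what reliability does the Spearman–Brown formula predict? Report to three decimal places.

Length factor m = 3
α' = m·α / (1 + (m−1)·α)
   = 3 × 0.492 / (1 + (3 − 1) × 0.492)
   = 1.4760 / 1.9840 = 0.744

predicted reliability = 0.744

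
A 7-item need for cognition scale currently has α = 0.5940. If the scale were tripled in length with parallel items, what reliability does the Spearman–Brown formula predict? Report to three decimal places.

predicted reliability = 0.814

Length factor m = 3
α' = m·α / (1 + (m−1)·α)
   = 3 × 0.5940 / (1 + (3 − 1) × 0.5940)
   = 1.7820 / 2.1880 = 0.814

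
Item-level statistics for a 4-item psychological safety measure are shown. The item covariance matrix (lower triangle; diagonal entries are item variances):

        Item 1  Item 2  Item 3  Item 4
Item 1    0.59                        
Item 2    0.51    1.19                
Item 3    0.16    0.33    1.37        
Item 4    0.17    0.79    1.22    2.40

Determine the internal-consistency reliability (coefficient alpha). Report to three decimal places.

ΣVar(i) = 0.59 + 1.19 + 1.37 + 2.40 = 5.55
Sum of the distinct covariances = 3.18
total variance = 5.55 + 2 × 3.18 = 11.91
α = (k/(k−1))·(1 − ΣVar(i)/total variance) = (4/3)·(1 − 5.55/11.91) = 0.712

coefficient alpha = 0.712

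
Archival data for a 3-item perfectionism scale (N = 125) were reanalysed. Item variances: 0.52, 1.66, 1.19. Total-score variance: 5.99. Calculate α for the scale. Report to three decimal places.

α = 0.656

sum of item variances = 0.52 + 1.66 + 1.19 = 3.37
α = (k/(k−1))·(1 − sum of item variances/σ²_total) = (3/2)·(1 − 3.37/5.99) = 0.656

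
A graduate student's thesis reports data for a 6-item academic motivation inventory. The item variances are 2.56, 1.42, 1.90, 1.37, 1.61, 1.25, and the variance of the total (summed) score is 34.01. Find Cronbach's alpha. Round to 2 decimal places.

Cronbach's alpha = 0.84

Σσᵢ² = 2.56 + 1.42 + 1.90 + 1.37 + 1.61 + 1.25 = 10.11
α = (k/(k−1))·(1 − Σσᵢ²/total variance) = (6/5)·(1 − 10.11/34.01) = 0.84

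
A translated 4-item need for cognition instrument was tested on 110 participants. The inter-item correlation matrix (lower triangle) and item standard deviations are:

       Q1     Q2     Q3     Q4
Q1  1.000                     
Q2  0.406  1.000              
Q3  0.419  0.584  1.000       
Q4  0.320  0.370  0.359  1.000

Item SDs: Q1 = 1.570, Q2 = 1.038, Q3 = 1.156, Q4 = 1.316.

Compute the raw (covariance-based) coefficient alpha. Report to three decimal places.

α = 0.716

Σσ²ᵢ = 1.570² + 1.038² + 1.156² + 1.316² = 6.6105
Covariances σ_ij = r_ij · s_i · s_j:
  σ(Q1,Q2) = 0.406 × 1.570 × 1.038 = 0.6616
  σ(Q1,Q3) = 0.419 × 1.570 × 1.156 = 0.7605
  σ(Q1,Q4) = 0.320 × 1.570 × 1.316 = 0.6612
  σ(Q2,Q3) = 0.584 × 1.038 × 1.156 = 0.7008
  σ(Q2,Q4) = 0.370 × 1.038 × 1.316 = 0.5054
  σ(Q3,Q4) = 0.359 × 1.156 × 1.316 = 0.5461
σ²_T = Σσ²ᵢ + 2·Σσ_ij = 6.6105 + 2 × 3.8356 = 14.2817
α = (4/3)·(1 − 6.6105/14.2817) = 0.716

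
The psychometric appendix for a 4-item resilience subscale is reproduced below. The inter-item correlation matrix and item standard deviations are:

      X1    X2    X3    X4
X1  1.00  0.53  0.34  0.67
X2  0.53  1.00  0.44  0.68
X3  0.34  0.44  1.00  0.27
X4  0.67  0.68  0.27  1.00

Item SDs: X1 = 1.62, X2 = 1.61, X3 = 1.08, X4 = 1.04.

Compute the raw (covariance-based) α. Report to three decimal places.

Σσ²ᵢ = 1.62² + 1.61² + 1.08² + 1.04² = 7.4645
Covariances σ_ij = r_ij · s_i · s_j:
  σ(X1,X2) = 0.53 × 1.62 × 1.61 = 1.3823
  σ(X1,X3) = 0.34 × 1.62 × 1.08 = 0.5949
  σ(X1,X4) = 0.67 × 1.62 × 1.04 = 1.1288
  σ(X2,X3) = 0.44 × 1.61 × 1.08 = 0.7651
  σ(X2,X4) = 0.68 × 1.61 × 1.04 = 1.1386
  σ(X3,X4) = 0.27 × 1.08 × 1.04 = 0.3033
σ²_T = Σσ²ᵢ + 2·Σσ_ij = 7.4645 + 2 × 5.3130 = 18.0905
α = (4/3)·(1 − 7.4645/18.0905) = 0.783

α = 0.783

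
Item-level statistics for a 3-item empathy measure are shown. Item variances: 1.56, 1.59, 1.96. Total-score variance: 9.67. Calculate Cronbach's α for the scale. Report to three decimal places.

Σσ²ᵢ = 1.56 + 1.59 + 1.96 = 5.11
α = (k/(k−1))·(1 − Σσ²ᵢ/σ²_T) = (3/2)·(1 − 5.11/9.67) = 0.707

α = 0.707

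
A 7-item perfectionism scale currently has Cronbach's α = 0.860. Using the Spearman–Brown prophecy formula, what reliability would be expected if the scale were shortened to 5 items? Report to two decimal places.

Length factor m = 5/7 = 0.7143
α' = m·α / (1 − (1−m)·α)
   = 5/7 × 0.860 / (1 − (1 − 5/7) × 0.860)
   = 0.6143 / 0.7543 = 0.81

predicted reliability = 0.81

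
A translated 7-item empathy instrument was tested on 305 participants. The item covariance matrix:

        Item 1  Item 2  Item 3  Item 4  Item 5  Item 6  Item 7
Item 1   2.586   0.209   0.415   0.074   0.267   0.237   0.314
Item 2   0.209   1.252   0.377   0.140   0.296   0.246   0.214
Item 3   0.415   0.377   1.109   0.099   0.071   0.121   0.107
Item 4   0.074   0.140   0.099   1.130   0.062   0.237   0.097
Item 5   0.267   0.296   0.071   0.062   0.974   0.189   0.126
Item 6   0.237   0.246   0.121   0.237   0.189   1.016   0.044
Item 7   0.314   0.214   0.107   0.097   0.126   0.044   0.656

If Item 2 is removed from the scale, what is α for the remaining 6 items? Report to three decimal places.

α = 0.476

Remaining items: Item 1, Item 3, Item 4, Item 5, Item 6, Item 7 (k = 6).
ΣVar(i) = 2.586 + 1.109 + 1.130 + 0.974 + 1.016 + 0.656 = 7.471
σ²_total = 7.471 + 2 × 2.460 = 12.391
α (item deleted) = (6/5)·(1 − 7.471/12.391) = 0.476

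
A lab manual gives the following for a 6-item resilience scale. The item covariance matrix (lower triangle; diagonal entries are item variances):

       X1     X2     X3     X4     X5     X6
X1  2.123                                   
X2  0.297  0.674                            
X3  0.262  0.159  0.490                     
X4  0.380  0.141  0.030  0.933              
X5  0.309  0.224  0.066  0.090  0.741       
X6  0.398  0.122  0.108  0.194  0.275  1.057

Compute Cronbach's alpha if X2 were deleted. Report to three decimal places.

Remaining items: X1, X3, X4, X5, X6 (k = 5).
sum of item variances = 2.123 + 0.490 + 0.933 + 0.741 + 1.057 = 5.344
total variance = 5.344 + 2 × 2.112 = 9.568
α (item deleted) = (5/4)·(1 − 5.344/9.568) = 0.552

Cronbach's alpha = 0.552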